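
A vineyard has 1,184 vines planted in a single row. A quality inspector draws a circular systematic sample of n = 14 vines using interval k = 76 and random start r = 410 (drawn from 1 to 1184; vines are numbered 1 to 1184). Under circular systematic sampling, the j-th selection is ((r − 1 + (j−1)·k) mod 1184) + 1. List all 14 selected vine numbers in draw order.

410, 486, 562, 638, 714, 790, 866, 942, 1018, 1094, 1170, 62, 138, 214

Selection 1: 410
Selection 2: 410 + 76 = 486
Selection 3: 486 + 76 = 562
Selection 4: 562 + 76 = 638
Selection 5: 638 + 76 = 714
Selection 6: 714 + 76 = 790
Selection 7: 790 + 76 = 866
Selection 8: 866 + 76 = 942
Selection 9: 942 + 76 = 1018
Selection 10: 1018 + 76 = 1094
Selection 11: 1094 + 76 = 1170
Selection 12: 1170 + 76 = 1246 → 1246 − 1184 = 62
Selection 13: 62 + 76 = 138
Selection 14: 138 + 76 = 214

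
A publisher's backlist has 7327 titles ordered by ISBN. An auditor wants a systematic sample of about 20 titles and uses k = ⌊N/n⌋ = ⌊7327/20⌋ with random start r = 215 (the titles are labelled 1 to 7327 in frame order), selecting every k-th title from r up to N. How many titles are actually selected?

k = ⌊7327/20⌋ = 366
Achieved size = ⌊(7327 − 215)/366⌋ + 1 = ⌊7112/366⌋ + 1 = 19 + 1 = 20
(last selection: 215 + 19×366 = 7169 ≤ 7327; next would be 7535 > 7327)

20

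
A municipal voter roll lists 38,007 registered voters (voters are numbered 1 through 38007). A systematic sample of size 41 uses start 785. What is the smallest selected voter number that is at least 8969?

9128

k = 38007/41 = 927
Steps past start: ⌈(8969 − 785)/927⌉ = ⌈8184/927⌉ = 9
Selected voter: 785 + 9×927 = 9128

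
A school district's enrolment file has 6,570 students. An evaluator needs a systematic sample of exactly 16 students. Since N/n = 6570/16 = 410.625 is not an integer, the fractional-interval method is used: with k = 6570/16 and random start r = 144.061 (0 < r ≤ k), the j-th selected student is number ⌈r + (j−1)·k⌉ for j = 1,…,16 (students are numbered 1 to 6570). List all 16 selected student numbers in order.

145, 555, 966, 1376, 1787, 2198, 2608, 3019, 3430, 3840, 4251, 4661, 5072, 5483, 5893, 6304

j=1: r + 0k = 144.061 → ⌈·⌉ = 145
j=2: r + 1k = 554.686 → ⌈·⌉ = 555
j=3: r + 2k = 965.311 → ⌈·⌉ = 966
j=4: r + 3k = 1375.936 → ⌈·⌉ = 1376
j=5: r + 4k = 1786.561 → ⌈·⌉ = 1787
j=6: r + 5k = 2197.186 → ⌈·⌉ = 2198
j=7: r + 6k = 2607.811 → ⌈·⌉ = 2608
j=8: r + 7k = 3018.436 → ⌈·⌉ = 3019
j=9: r + 8k = 3429.061 → ⌈·⌉ = 3430
j=10: r + 9k = 3839.686 → ⌈·⌉ = 3840
j=11: r + 10k = 4250.311 → ⌈·⌉ = 4251
j=12: r + 11k = 4660.936 → ⌈·⌉ = 4661
j=13: r + 12k = 5071.561 → ⌈·⌉ = 5072
j=14: r + 13k = 5482.186 → ⌈·⌉ = 5483
j=15: r + 14k = 5892.811 → ⌈·⌉ = 5893
j=16: r + 15k = 6303.436 → ⌈·⌉ = 6304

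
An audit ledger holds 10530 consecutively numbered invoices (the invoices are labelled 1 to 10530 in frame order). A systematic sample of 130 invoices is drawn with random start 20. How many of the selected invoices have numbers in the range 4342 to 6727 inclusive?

29

k = 10530/130 = 81
First selection ≥ 4342: 20 + ⌈(4342−20)/81⌉·81 = 20 + 54×81 = 4394
Last selection ≤ 6727: 20 + ⌊(6727−20)/81⌋·81 = 20 + 82×81 = 6662
Count = 82 − 54 + 1 = 29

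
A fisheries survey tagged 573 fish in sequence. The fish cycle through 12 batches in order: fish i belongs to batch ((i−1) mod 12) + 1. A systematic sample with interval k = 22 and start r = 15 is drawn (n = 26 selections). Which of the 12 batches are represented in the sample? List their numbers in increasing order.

Consecutive selections differ by k = 22, so their batch numbers differ by 22 mod 12 = 10.
gcd(22, 12) = 2, so the sample visits 12/2 = 6 distinct residues mod 12.
Start 15 is batch 3; the batches hit are 1, 3, 5, 7, 9, 11.

1, 3, 5, 7, 9, 11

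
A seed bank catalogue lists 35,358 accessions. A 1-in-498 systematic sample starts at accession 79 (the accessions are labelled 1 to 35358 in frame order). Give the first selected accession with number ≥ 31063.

31453

k = 498
Steps past start: ⌈(31063 − 79)/498⌉ = ⌈30984/498⌉ = 63
Selected accession: 79 + 63×498 = 31453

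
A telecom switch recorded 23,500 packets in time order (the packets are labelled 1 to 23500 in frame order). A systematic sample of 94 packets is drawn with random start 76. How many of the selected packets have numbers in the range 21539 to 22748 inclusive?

5

k = 23500/94 = 250
First selection ≥ 21539: 76 + ⌈(21539−76)/250⌉·250 = 76 + 86×250 = 21576
Last selection ≤ 22748: 76 + ⌊(22748−76)/250⌋·250 = 76 + 90×250 = 22576
Count = 90 − 86 + 1 = 5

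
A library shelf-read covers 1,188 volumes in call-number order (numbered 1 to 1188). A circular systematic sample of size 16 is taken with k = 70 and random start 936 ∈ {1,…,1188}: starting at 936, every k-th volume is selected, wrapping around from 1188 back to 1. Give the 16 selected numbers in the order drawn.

936, 1006, 1076, 1146, 28, 98, 168, 238, 308, 378, 448, 518, 588, 658, 728, 798

Selection 1: 936
Selection 2: 936 + 70 = 1006
Selection 3: 1006 + 70 = 1076
Selection 4: 1076 + 70 = 1146
Selection 5: 1146 + 70 = 1216 → 1216 − 1188 = 28
Selection 6: 28 + 70 = 98
Selection 7: 98 + 70 = 168
Selection 8: 168 + 70 = 238
Selection 9: 238 + 70 = 308
Selection 10: 308 + 70 = 378
Selection 11: 378 + 70 = 448
Selection 12: 448 + 70 = 518
Selection 13: 518 + 70 = 588
Selection 14: 588 + 70 = 658
Selection 15: 658 + 70 = 728
Selection 16: 728 + 70 = 798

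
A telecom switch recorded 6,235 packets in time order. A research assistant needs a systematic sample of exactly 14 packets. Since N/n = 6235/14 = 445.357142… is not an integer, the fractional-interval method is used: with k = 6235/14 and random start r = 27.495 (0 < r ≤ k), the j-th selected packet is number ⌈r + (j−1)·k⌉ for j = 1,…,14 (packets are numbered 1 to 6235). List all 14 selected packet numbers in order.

j=1: r + 0k = 27.495 → ⌈·⌉ = 28
j=2: r + 1k = 472.852142… → ⌈·⌉ = 473
j=3: r + 2k = 918.209285… → ⌈·⌉ = 919
j=4: r + 3k = 1363.566428… → ⌈·⌉ = 1364
j=5: r + 4k = 1808.923571… → ⌈·⌉ = 1809
j=6: r + 5k = 2254.280714… → ⌈·⌉ = 2255
j=7: r + 6k = 2699.637857… → ⌈·⌉ = 2700
j=8: r + 7k = 3144.995 → ⌈·⌉ = 3145
j=9: r + 8k = 3590.352142… → ⌈·⌉ = 3591
j=10: r + 9k = 4035.709285… → ⌈·⌉ = 4036
j=11: r + 10k = 4481.066428… → ⌈·⌉ = 4482
j=12: r + 11k = 4926.423571… → ⌈·⌉ = 4927
j=13: r + 12k = 5371.780714… → ⌈·⌉ = 5372
j=14: r + 13k = 5817.137857… → ⌈·⌉ = 5818

28, 473, 919, 1364, 1809, 2255, 2700, 3145, 3591, 4036, 4482, 4927, 5372, 5818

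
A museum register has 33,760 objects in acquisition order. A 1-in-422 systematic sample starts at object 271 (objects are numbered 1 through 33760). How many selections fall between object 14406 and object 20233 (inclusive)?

k = 422
First selection ≥ 14406: 271 + ⌈(14406−271)/422⌉·422 = 271 + 34×422 = 14619
Last selection ≤ 20233: 271 + ⌊(20233−271)/422⌋·422 = 271 + 47×422 = 20105
Count = 47 − 34 + 1 = 14

14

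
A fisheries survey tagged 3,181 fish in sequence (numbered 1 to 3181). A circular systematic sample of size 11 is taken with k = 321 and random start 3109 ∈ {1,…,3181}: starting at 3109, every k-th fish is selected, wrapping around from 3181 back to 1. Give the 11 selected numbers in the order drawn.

Selection 1: 3109
Selection 2: 3109 + 321 = 3430 → 3430 − 3181 = 249
Selection 3: 249 + 321 = 570
Selection 4: 570 + 321 = 891
Selection 5: 891 + 321 = 1212
Selection 6: 1212 + 321 = 1533
Selection 7: 1533 + 321 = 1854
Selection 8: 1854 + 321 = 2175
Selection 9: 2175 + 321 = 2496
Selection 10: 2496 + 321 = 2817
Selection 11: 2817 + 321 = 3138

3109, 249, 570, 891, 1212, 1533, 1854, 2175, 2496, 2817, 3138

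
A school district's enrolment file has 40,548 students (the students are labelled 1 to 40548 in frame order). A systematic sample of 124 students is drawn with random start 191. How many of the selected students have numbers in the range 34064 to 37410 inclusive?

10

k = 40548/124 = 327
First selection ≥ 34064: 191 + ⌈(34064−191)/327⌉·327 = 191 + 104×327 = 34199
Last selection ≤ 37410: 191 + ⌊(37410−191)/327⌋·327 = 191 + 113×327 = 37142
Count = 113 − 104 + 1 = 10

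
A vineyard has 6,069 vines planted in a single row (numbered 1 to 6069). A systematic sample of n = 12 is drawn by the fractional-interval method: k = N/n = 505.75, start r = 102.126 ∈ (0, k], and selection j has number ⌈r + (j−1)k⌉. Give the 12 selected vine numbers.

j=1: r + 0k = 102.126 → ⌈·⌉ = 103
j=2: r + 1k = 607.876 → ⌈·⌉ = 608
j=3: r + 2k = 1113.626 → ⌈·⌉ = 1114
j=4: r + 3k = 1619.376 → ⌈·⌉ = 1620
j=5: r + 4k = 2125.126 → ⌈·⌉ = 2126
j=6: r + 5k = 2630.876 → ⌈·⌉ = 2631
j=7: r + 6k = 3136.626 → ⌈·⌉ = 3137
j=8: r + 7k = 3642.376 → ⌈·⌉ = 3643
j=9: r + 8k = 4148.126 → ⌈·⌉ = 4149
j=10: r + 9k = 4653.876 → ⌈·⌉ = 4654
j=11: r + 10k = 5159.626 → ⌈·⌉ = 5160
j=12: r + 11k = 5665.376 → ⌈·⌉ = 5666

103, 608, 1114, 1620, 2126, 2631, 3137, 3643, 4149, 4654, 5160, 5666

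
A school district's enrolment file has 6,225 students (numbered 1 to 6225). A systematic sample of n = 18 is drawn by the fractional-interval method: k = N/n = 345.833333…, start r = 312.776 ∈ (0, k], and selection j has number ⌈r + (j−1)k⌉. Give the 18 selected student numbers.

313, 659, 1005, 1351, 1697, 2042, 2388, 2734, 3080, 3426, 3772, 4117, 4463, 4809, 5155, 5501, 5847, 6192

j=1: r + 0k = 312.776 → ⌈·⌉ = 313
j=2: r + 1k = 658.609333… → ⌈·⌉ = 659
j=3: r + 2k = 1004.442666… → ⌈·⌉ = 1005
j=4: r + 3k = 1350.276 → ⌈·⌉ = 1351
j=5: r + 4k = 1696.109333… → ⌈·⌉ = 1697
j=6: r + 5k = 2041.942666… → ⌈·⌉ = 2042
j=7: r + 6k = 2387.776 → ⌈·⌉ = 2388
j=8: r + 7k = 2733.609333… → ⌈·⌉ = 2734
j=9: r + 8k = 3079.442666… → ⌈·⌉ = 3080
j=10: r + 9k = 3425.276 → ⌈·⌉ = 3426
j=11: r + 10k = 3771.109333… → ⌈·⌉ = 3772
j=12: r + 11k = 4116.942666… → ⌈·⌉ = 4117
j=13: r + 12k = 4462.776 → ⌈·⌉ = 4463
j=14: r + 13k = 4808.609333… → ⌈·⌉ = 4809
j=15: r + 14k = 5154.442666… → ⌈·⌉ = 5155
j=16: r + 15k = 5500.276 → ⌈·⌉ = 5501
j=17: r + 16k = 5846.109333… → ⌈·⌉ = 5847
j=18: r + 17k = 6191.942666… → ⌈·⌉ = 6192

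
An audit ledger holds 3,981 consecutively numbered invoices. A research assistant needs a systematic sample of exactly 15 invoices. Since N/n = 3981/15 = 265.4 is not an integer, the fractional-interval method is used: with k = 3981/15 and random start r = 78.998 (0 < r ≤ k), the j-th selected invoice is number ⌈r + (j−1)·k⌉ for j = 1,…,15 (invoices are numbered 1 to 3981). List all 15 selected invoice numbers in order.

j=1: r + 0k = 78.998 → ⌈·⌉ = 79
j=2: r + 1k = 344.398 → ⌈·⌉ = 345
j=3: r + 2k = 609.798 → ⌈·⌉ = 610
j=4: r + 3k = 875.198 → ⌈·⌉ = 876
j=5: r + 4k = 1140.598 → ⌈·⌉ = 1141
j=6: r + 5k = 1405.998 → ⌈·⌉ = 1406
j=7: r + 6k = 1671.398 → ⌈·⌉ = 1672
j=8: r + 7k = 1936.798 → ⌈·⌉ = 1937
j=9: r + 8k = 2202.198 → ⌈·⌉ = 2203
j=10: r + 9k = 2467.598 → ⌈·⌉ = 2468
j=11: r + 10k = 2732.998 → ⌈·⌉ = 2733
j=12: r + 11k = 2998.398 → ⌈·⌉ = 2999
j=13: r + 12k = 3263.798 → ⌈·⌉ = 3264
j=14: r + 13k = 3529.198 → ⌈·⌉ = 3530
j=15: r + 14k = 3794.598 → ⌈·⌉ = 3795

79, 345, 610, 876, 1141, 1406, 1672, 1937, 2203, 2468, 2733, 2999, 3264, 3530, 3795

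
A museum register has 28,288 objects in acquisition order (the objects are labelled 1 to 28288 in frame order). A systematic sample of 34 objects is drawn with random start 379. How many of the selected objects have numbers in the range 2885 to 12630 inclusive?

11

k = 28288/34 = 832
First selection ≥ 2885: 379 + ⌈(2885−379)/832⌉·832 = 379 + 4×832 = 3707
Last selection ≤ 12630: 379 + ⌊(12630−379)/832⌋·832 = 379 + 14×832 = 12027
Count = 14 − 4 + 1 = 11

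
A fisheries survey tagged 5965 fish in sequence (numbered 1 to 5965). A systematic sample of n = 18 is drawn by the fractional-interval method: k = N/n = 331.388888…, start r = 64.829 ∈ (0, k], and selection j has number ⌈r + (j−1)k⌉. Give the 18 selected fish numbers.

65, 397, 728, 1059, 1391, 1722, 2054, 2385, 2716, 3048, 3379, 3711, 4042, 4373, 4705, 5036, 5368, 5699

j=1: r + 0k = 64.829 → ⌈·⌉ = 65
j=2: r + 1k = 396.217888… → ⌈·⌉ = 397
j=3: r + 2k = 727.606777… → ⌈·⌉ = 728
j=4: r + 3k = 1058.995666… → ⌈·⌉ = 1059
j=5: r + 4k = 1390.384555… → ⌈·⌉ = 1391
j=6: r + 5k = 1721.773444… → ⌈·⌉ = 1722
j=7: r + 6k = 2053.162333… → ⌈·⌉ = 2054
j=8: r + 7k = 2384.551222… → ⌈·⌉ = 2385
j=9: r + 8k = 2715.940111… → ⌈·⌉ = 2716
j=10: r + 9k = 3047.329 → ⌈·⌉ = 3048
j=11: r + 10k = 3378.717888… → ⌈·⌉ = 3379
j=12: r + 11k = 3710.106777… → ⌈·⌉ = 3711
j=13: r + 12k = 4041.495666… → ⌈·⌉ = 4042
j=14: r + 13k = 4372.884555… → ⌈·⌉ = 4373
j=15: r + 14k = 4704.273444… → ⌈·⌉ = 4705
j=16: r + 15k = 5035.662333… → ⌈·⌉ = 5036
j=17: r + 16k = 5367.051222… → ⌈·⌉ = 5368
j=18: r + 17k = 5698.440111… → ⌈·⌉ = 5699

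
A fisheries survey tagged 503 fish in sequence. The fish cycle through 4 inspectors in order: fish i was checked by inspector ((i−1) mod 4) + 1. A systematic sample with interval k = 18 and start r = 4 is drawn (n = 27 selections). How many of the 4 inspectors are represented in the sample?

2

Consecutive selections differ by k = 18, so their inspector numbers differ by 18 mod 4 = 2.
gcd(18, 4) = 2, so the sample visits 4/2 = 2 distinct residues mod 4.
Start 4 is inspector 4; the inspectors hit are 2, 4.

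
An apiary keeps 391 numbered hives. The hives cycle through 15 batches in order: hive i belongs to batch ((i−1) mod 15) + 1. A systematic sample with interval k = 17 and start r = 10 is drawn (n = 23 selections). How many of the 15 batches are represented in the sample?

15

Consecutive selections differ by k = 17, so their batch numbers differ by 17 mod 15 = 2.
gcd(17, 15) = 1, so the sample visits 15/1 = 15 distinct residues mod 15.
Start 10 is batch 10; the batches hit are 1, 2, 3, 4, 5, 6, 7, 8, 9, 10, 11, 12, 13, 14, 15.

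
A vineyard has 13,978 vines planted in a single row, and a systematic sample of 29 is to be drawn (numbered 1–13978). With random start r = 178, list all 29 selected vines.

k = N/n = 13978/29 = 482
vine 1: 178
vine 2: 178 + 482 = 660
vine 3: 660 + 482 = 1142
vine 4: 1142 + 482 = 1624
vine 5: 1624 + 482 = 2106
vine 6: 2106 + 482 = 2588
vine 7: 2588 + 482 = 3070
vine 8: 3070 + 482 = 3552
vine 9: 3552 + 482 = 4034
vine 10: 4034 + 482 = 4516
vine 11: 4516 + 482 = 4998
vine 12: 4998 + 482 = 5480
vine 13: 5480 + 482 = 5962
vine 14: 5962 + 482 = 6444
vine 15: 6444 + 482 = 6926
vine 16: 6926 + 482 = 7408
vine 17: 7408 + 482 = 7890
vine 18: 7890 + 482 = 8372
vine 19: 8372 + 482 = 8854
vine 20: 8854 + 482 = 9336
vine 21: 9336 + 482 = 9818
vine 22: 9818 + 482 = 10300
vine 23: 10300 + 482 = 10782
vine 24: 10782 + 482 = 11264
vine 25: 11264 + 482 = 11746
vine 26: 11746 + 482 = 12228
vine 27: 12228 + 482 = 12710
vine 28: 12710 + 482 = 13192
vine 29: 13192 + 482 = 13674

178, 660, 1142, 1624, 2106, 2588, 3070, 3552, 4034, 4516, 4998, 5480, 5962, 6444, 6926, 7408, 7890, 8372, 8854, 9336, 9818, 10300, 10782, 11264, 11746, 12228, 12710, 13192, 13674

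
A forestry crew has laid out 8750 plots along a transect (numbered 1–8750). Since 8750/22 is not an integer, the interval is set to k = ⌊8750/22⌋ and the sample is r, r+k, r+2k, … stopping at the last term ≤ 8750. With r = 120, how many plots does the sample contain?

k = ⌊8750/22⌋ = 397
Achieved size = ⌊(8750 − 120)/397⌋ + 1 = ⌊8630/397⌋ + 1 = 21 + 1 = 22
(last selection: 120 + 21×397 = 8457 ≤ 8750; next would be 8854 > 8750)

22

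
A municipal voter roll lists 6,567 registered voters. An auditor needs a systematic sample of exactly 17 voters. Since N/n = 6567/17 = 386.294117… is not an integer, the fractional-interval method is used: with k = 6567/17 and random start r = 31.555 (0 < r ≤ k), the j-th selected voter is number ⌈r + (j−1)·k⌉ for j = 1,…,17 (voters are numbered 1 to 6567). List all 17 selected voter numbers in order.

32, 418, 805, 1191, 1577, 1964, 2350, 2736, 3122, 3509, 3895, 4281, 4668, 5054, 5440, 5826, 6213

j=1: r + 0k = 31.555 → ⌈·⌉ = 32
j=2: r + 1k = 417.849117… → ⌈·⌉ = 418
j=3: r + 2k = 804.143235… → ⌈·⌉ = 805
j=4: r + 3k = 1190.437352… → ⌈·⌉ = 1191
j=5: r + 4k = 1576.731470… → ⌈·⌉ = 1577
j=6: r + 5k = 1963.025588… → ⌈·⌉ = 1964
j=7: r + 6k = 2349.319705… → ⌈·⌉ = 2350
j=8: r + 7k = 2735.613823… → ⌈·⌉ = 2736
j=9: r + 8k = 3121.907941… → ⌈·⌉ = 3122
j=10: r + 9k = 3508.202058… → ⌈·⌉ = 3509
j=11: r + 10k = 3894.496176… → ⌈·⌉ = 3895
j=12: r + 11k = 4280.790294… → ⌈·⌉ = 4281
j=13: r + 12k = 4667.084411… → ⌈·⌉ = 4668
j=14: r + 13k = 5053.378529… → ⌈·⌉ = 5054
j=15: r + 14k = 5439.672647… → ⌈·⌉ = 5440
j=16: r + 15k = 5825.966764… → ⌈·⌉ = 5826
j=17: r + 16k = 6212.260882… → ⌈·⌉ = 6213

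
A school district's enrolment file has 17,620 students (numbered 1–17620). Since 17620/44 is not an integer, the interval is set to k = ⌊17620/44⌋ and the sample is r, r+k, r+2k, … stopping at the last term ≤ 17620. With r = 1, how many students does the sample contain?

k = ⌊17620/44⌋ = 400
Achieved size = ⌊(17620 − 1)/400⌋ + 1 = ⌊17619/400⌋ + 1 = 44 + 1 = 45
(last selection: 1 + 44×400 = 17601 ≤ 17620; next would be 18001 > 17620)

45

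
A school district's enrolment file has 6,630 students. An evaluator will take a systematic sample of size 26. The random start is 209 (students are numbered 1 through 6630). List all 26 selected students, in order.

209, 464, 719, 974, 1229, 1484, 1739, 1994, 2249, 2504, 2759, 3014, 3269, 3524, 3779, 4034, 4289, 4544, 4799, 5054, 5309, 5564, 5819, 6074, 6329, 6584

k = N/n = 6630/26 = 255
student 1: 209
student 2: 209 + 255 = 464
student 3: 464 + 255 = 719
student 4: 719 + 255 = 974
student 5: 974 + 255 = 1229
student 6: 1229 + 255 = 1484
student 7: 1484 + 255 = 1739
student 8: 1739 + 255 = 1994
student 9: 1994 + 255 = 2249
student 10: 2249 + 255 = 2504
student 11: 2504 + 255 = 2759
student 12: 2759 + 255 = 3014
student 13: 3014 + 255 = 3269
student 14: 3269 + 255 = 3524
student 15: 3524 + 255 = 3779
student 16: 3779 + 255 = 4034
student 17: 4034 + 255 = 4289
student 18: 4289 + 255 = 4544
student 19: 4544 + 255 = 4799
student 20: 4799 + 255 = 5054
student 21: 5054 + 255 = 5309
student 22: 5309 + 255 = 5564
student 23: 5564 + 255 = 5819
student 24: 5819 + 255 = 6074
student 25: 6074 + 255 = 6329
student 26: 6329 + 255 = 6584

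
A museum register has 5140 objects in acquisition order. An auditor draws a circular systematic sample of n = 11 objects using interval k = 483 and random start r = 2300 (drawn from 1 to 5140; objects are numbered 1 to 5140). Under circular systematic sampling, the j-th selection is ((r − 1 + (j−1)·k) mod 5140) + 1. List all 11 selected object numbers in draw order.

2300, 2783, 3266, 3749, 4232, 4715, 58, 541, 1024, 1507, 1990

Selection 1: 2300
Selection 2: 2300 + 483 = 2783
Selection 3: 2783 + 483 = 3266
Selection 4: 3266 + 483 = 3749
Selection 5: 3749 + 483 = 4232
Selection 6: 4232 + 483 = 4715
Selection 7: 4715 + 483 = 5198 → 5198 − 5140 = 58
Selection 8: 58 + 483 = 541
Selection 9: 541 + 483 = 1024
Selection 10: 1024 + 483 = 1507
Selection 11: 1507 + 483 = 1990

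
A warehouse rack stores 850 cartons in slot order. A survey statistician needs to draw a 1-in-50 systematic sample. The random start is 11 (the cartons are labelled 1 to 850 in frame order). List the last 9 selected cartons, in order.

9th selection = 11 + 8×50 = 411
10th: 411 + 50 = 461
11th: 461 + 50 = 511
12th: 511 + 50 = 561
13th: 561 + 50 = 611
14th: 611 + 50 = 661
15th: 661 + 50 = 711
16th: 711 + 50 = 761
17th: 761 + 50 = 811

411, 461, 511, 561, 611, 661, 711, 761, 811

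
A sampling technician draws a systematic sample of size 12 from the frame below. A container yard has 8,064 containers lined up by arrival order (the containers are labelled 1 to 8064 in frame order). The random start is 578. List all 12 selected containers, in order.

578, 1250, 1922, 2594, 3266, 3938, 4610, 5282, 5954, 6626, 7298, 7970

k = N/n = 8064/12 = 672
container 1: 578
container 2: 578 + 672 = 1250
container 3: 1250 + 672 = 1922
container 4: 1922 + 672 = 2594
container 5: 2594 + 672 = 3266
container 6: 3266 + 672 = 3938
container 7: 3938 + 672 = 4610
container 8: 4610 + 672 = 5282
container 9: 5282 + 672 = 5954
container 10: 5954 + 672 = 6626
container 11: 6626 + 672 = 7298
container 12: 7298 + 672 = 7970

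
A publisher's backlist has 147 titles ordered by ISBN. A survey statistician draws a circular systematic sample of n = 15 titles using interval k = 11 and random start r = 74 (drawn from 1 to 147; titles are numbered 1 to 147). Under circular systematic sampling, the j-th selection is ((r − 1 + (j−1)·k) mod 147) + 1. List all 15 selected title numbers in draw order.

74, 85, 96, 107, 118, 129, 140, 4, 15, 26, 37, 48, 59, 70, 81

Selection 1: 74
Selection 2: 74 + 11 = 85
Selection 3: 85 + 11 = 96
Selection 4: 96 + 11 = 107
Selection 5: 107 + 11 = 118
Selection 6: 118 + 11 = 129
Selection 7: 129 + 11 = 140
Selection 8: 140 + 11 = 151 → 151 − 147 = 4
Selection 9: 4 + 11 = 15
Selection 10: 15 + 11 = 26
Selection 11: 26 + 11 = 37
Selection 12: 37 + 11 = 48
Selection 13: 48 + 11 = 59
Selection 14: 59 + 11 = 70
Selection 15: 70 + 11 = 81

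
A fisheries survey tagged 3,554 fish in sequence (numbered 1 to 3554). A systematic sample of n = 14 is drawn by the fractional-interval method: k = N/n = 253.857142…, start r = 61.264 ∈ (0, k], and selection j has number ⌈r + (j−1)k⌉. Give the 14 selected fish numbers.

62, 316, 569, 823, 1077, 1331, 1585, 1839, 2093, 2346, 2600, 2854, 3108, 3362

j=1: r + 0k = 61.264 → ⌈·⌉ = 62
j=2: r + 1k = 315.121142… → ⌈·⌉ = 316
j=3: r + 2k = 568.978285… → ⌈·⌉ = 569
j=4: r + 3k = 822.835428… → ⌈·⌉ = 823
j=5: r + 4k = 1076.692571… → ⌈·⌉ = 1077
j=6: r + 5k = 1330.549714… → ⌈·⌉ = 1331
j=7: r + 6k = 1584.406857… → ⌈·⌉ = 1585
j=8: r + 7k = 1838.264 → ⌈·⌉ = 1839
j=9: r + 8k = 2092.121142… → ⌈·⌉ = 2093
j=10: r + 9k = 2345.978285… → ⌈·⌉ = 2346
j=11: r + 10k = 2599.835428… → ⌈·⌉ = 2600
j=12: r + 11k = 2853.692571… → ⌈·⌉ = 2854
j=13: r + 12k = 3107.549714… → ⌈·⌉ = 3108
j=14: r + 13k = 3361.406857… → ⌈·⌉ = 3362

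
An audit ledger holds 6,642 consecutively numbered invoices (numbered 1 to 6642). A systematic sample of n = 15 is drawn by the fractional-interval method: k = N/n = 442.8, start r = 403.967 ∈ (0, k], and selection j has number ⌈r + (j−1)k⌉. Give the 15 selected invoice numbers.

404, 847, 1290, 1733, 2176, 2618, 3061, 3504, 3947, 4390, 4832, 5275, 5718, 6161, 6604

j=1: r + 0k = 403.967 → ⌈·⌉ = 404
j=2: r + 1k = 846.767 → ⌈·⌉ = 847
j=3: r + 2k = 1289.567 → ⌈·⌉ = 1290
j=4: r + 3k = 1732.367 → ⌈·⌉ = 1733
j=5: r + 4k = 2175.167 → ⌈·⌉ = 2176
j=6: r + 5k = 2617.967 → ⌈·⌉ = 2618
j=7: r + 6k = 3060.767 → ⌈·⌉ = 3061
j=8: r + 7k = 3503.567 → ⌈·⌉ = 3504
j=9: r + 8k = 3946.367 → ⌈·⌉ = 3947
j=10: r + 9k = 4389.167 → ⌈·⌉ = 4390
j=11: r + 10k = 4831.967 → ⌈·⌉ = 4832
j=12: r + 11k = 5274.767 → ⌈·⌉ = 5275
j=13: r + 12k = 5717.567 → ⌈·⌉ = 5718
j=14: r + 13k = 6160.367 → ⌈·⌉ = 6161
j=15: r + 14k = 6603.167 → ⌈·⌉ = 6604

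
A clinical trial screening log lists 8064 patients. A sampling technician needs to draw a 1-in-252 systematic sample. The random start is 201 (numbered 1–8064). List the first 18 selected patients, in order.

201, 453, 705, 957, 1209, 1461, 1713, 1965, 2217, 2469, 2721, 2973, 3225, 3477, 3729, 3981, 4233, 4485

patient 1: 201
patient 2: 201 + 252 = 453
patient 3: 453 + 252 = 705
patient 4: 705 + 252 = 957
patient 5: 957 + 252 = 1209
patient 6: 1209 + 252 = 1461
patient 7: 1461 + 252 = 1713
patient 8: 1713 + 252 = 1965
patient 9: 1965 + 252 = 2217
patient 10: 2217 + 252 = 2469
patient 11: 2469 + 252 = 2721
patient 12: 2721 + 252 = 2973
patient 13: 2973 + 252 = 3225
patient 14: 3225 + 252 = 3477
patient 15: 3477 + 252 = 3729
patient 16: 3729 + 252 = 3981
patient 17: 3981 + 252 = 4233
patient 18: 4233 + 252 = 4485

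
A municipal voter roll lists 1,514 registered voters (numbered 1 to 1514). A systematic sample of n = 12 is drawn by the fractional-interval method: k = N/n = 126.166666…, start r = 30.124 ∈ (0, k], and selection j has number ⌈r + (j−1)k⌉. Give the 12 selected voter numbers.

j=1: r + 0k = 30.124 → ⌈·⌉ = 31
j=2: r + 1k = 156.290666… → ⌈·⌉ = 157
j=3: r + 2k = 282.457333… → ⌈·⌉ = 283
j=4: r + 3k = 408.624 → ⌈·⌉ = 409
j=5: r + 4k = 534.790666… → ⌈·⌉ = 535
j=6: r + 5k = 660.957333… → ⌈·⌉ = 661
j=7: r + 6k = 787.124 → ⌈·⌉ = 788
j=8: r + 7k = 913.290666… → ⌈·⌉ = 914
j=9: r + 8k = 1039.457333… → ⌈·⌉ = 1040
j=10: r + 9k = 1165.624 → ⌈·⌉ = 1166
j=11: r + 10k = 1291.790666… → ⌈·⌉ = 1292
j=12: r + 11k = 1417.957333… → ⌈·⌉ = 1418

31, 157, 283, 409, 535, 661, 788, 914, 1040, 1166, 1292, 1418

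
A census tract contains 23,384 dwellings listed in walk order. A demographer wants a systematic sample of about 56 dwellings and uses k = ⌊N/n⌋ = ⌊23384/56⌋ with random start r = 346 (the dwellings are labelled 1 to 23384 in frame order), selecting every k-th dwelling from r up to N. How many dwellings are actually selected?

56

k = ⌊23384/56⌋ = 417
Achieved size = ⌊(23384 − 346)/417⌋ + 1 = ⌊23038/417⌋ + 1 = 55 + 1 = 56
(last selection: 346 + 55×417 = 23281 ≤ 23384; next would be 23698 > 23384)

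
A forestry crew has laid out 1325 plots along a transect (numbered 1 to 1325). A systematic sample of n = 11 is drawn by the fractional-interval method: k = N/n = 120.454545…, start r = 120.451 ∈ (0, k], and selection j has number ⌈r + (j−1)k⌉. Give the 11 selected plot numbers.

121, 241, 362, 482, 603, 723, 844, 964, 1085, 1205, 1325

j=1: r + 0k = 120.451 → ⌈·⌉ = 121
j=2: r + 1k = 240.905545… → ⌈·⌉ = 241
j=3: r + 2k = 361.360090… → ⌈·⌉ = 362
j=4: r + 3k = 481.814636… → ⌈·⌉ = 482
j=5: r + 4k = 602.269181… → ⌈·⌉ = 603
j=6: r + 5k = 722.723727… → ⌈·⌉ = 723
j=7: r + 6k = 843.178272… → ⌈·⌉ = 844
j=8: r + 7k = 963.632818… → ⌈·⌉ = 964
j=9: r + 8k = 1084.087363… → ⌈·⌉ = 1085
j=10: r + 9k = 1204.541909… → ⌈·⌉ = 1205
j=11: r + 10k = 1324.996454… → ⌈·⌉ = 1325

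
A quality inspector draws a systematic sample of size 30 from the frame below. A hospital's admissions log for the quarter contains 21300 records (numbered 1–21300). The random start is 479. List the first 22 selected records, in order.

k = N/n = 21300/30 = 710
record 1: 479
record 2: 479 + 710 = 1189
record 3: 1189 + 710 = 1899
record 4: 1899 + 710 = 2609
record 5: 2609 + 710 = 3319
record 6: 3319 + 710 = 4029
record 7: 4029 + 710 = 4739
record 8: 4739 + 710 = 5449
record 9: 5449 + 710 = 6159
record 10: 6159 + 710 = 6869
record 11: 6869 + 710 = 7579
record 12: 7579 + 710 = 8289
record 13: 8289 + 710 = 8999
record 14: 8999 + 710 = 9709
record 15: 9709 + 710 = 10419
record 16: 10419 + 710 = 11129
record 17: 11129 + 710 = 11839
record 18: 11839 + 710 = 12549
record 19: 12549 + 710 = 13259
record 20: 13259 + 710 = 13969
record 21: 13969 + 710 = 14679
record 22: 14679 + 710 = 15389

479, 1189, 1899, 2609, 3319, 4029, 4739, 5449, 6159, 6869, 7579, 8289, 8999, 9709, 10419, 11129, 11839, 12549, 13259, 13969, 14679, 15389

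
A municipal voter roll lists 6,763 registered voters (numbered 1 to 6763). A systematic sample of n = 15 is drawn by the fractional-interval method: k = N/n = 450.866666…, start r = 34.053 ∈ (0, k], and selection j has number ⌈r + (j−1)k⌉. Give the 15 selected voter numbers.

35, 485, 936, 1387, 1838, 2289, 2740, 3191, 3641, 4092, 4543, 4994, 5445, 5896, 6347

j=1: r + 0k = 34.053 → ⌈·⌉ = 35
j=2: r + 1k = 484.919666… → ⌈·⌉ = 485
j=3: r + 2k = 935.786333… → ⌈·⌉ = 936
j=4: r + 3k = 1386.653 → ⌈·⌉ = 1387
j=5: r + 4k = 1837.519666… → ⌈·⌉ = 1838
j=6: r + 5k = 2288.386333… → ⌈·⌉ = 2289
j=7: r + 6k = 2739.253 → ⌈·⌉ = 2740
j=8: r + 7k = 3190.119666… → ⌈·⌉ = 3191
j=9: r + 8k = 3640.986333… → ⌈·⌉ = 3641
j=10: r + 9k = 4091.853 → ⌈·⌉ = 4092
j=11: r + 10k = 4542.719666… → ⌈·⌉ = 4543
j=12: r + 11k = 4993.586333… → ⌈·⌉ = 4994
j=13: r + 12k = 5444.453 → ⌈·⌉ = 5445
j=14: r + 13k = 5895.319666… → ⌈·⌉ = 5896
j=15: r + 14k = 6346.186333… → ⌈·⌉ = 6347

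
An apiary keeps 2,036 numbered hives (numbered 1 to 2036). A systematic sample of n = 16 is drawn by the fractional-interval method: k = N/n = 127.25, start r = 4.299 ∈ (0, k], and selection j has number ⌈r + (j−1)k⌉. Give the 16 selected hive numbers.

j=1: r + 0k = 4.299 → ⌈·⌉ = 5
j=2: r + 1k = 131.549 → ⌈·⌉ = 132
j=3: r + 2k = 258.799 → ⌈·⌉ = 259
j=4: r + 3k = 386.049 → ⌈·⌉ = 387
j=5: r + 4k = 513.299 → ⌈·⌉ = 514
j=6: r + 5k = 640.549 → ⌈·⌉ = 641
j=7: r + 6k = 767.799 → ⌈·⌉ = 768
j=8: r + 7k = 895.049 → ⌈·⌉ = 896
j=9: r + 8k = 1022.299 → ⌈·⌉ = 1023
j=10: r + 9k = 1149.549 → ⌈·⌉ = 1150
j=11: r + 10k = 1276.799 → ⌈·⌉ = 1277
j=12: r + 11k = 1404.049 → ⌈·⌉ = 1405
j=13: r + 12k = 1531.299 → ⌈·⌉ = 1532
j=14: r + 13k = 1658.549 → ⌈·⌉ = 1659
j=15: r + 14k = 1785.799 → ⌈·⌉ = 1786
j=16: r + 15k = 1913.049 → ⌈·⌉ = 1914

5, 132, 259, 387, 514, 641, 768, 896, 1023, 1150, 1277, 1405, 1532, 1659, 1786, 1914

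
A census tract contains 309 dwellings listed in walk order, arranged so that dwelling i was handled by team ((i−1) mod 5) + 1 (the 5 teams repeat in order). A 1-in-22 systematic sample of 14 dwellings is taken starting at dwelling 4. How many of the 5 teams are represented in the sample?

Consecutive selections differ by k = 22, so their team numbers differ by 22 mod 5 = 2.
gcd(22, 5) = 1, so the sample visits 5/1 = 5 distinct residues mod 5.
Start 4 is team 4; the teams hit are 1, 2, 3, 4, 5.

5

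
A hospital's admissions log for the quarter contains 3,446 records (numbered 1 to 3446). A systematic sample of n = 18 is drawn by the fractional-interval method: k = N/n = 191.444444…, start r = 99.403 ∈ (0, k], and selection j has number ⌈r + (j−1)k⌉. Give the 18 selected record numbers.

100, 291, 483, 674, 866, 1057, 1249, 1440, 1631, 1823, 2014, 2206, 2397, 2589, 2780, 2972, 3163, 3354

j=1: r + 0k = 99.403 → ⌈·⌉ = 100
j=2: r + 1k = 290.847444… → ⌈·⌉ = 291
j=3: r + 2k = 482.291888… → ⌈·⌉ = 483
j=4: r + 3k = 673.736333… → ⌈·⌉ = 674
j=5: r + 4k = 865.180777… → ⌈·⌉ = 866
j=6: r + 5k = 1056.625222… → ⌈·⌉ = 1057
j=7: r + 6k = 1248.069666… → ⌈·⌉ = 1249
j=8: r + 7k = 1439.514111… → ⌈·⌉ = 1440
j=9: r + 8k = 1630.958555… → ⌈·⌉ = 1631
j=10: r + 9k = 1822.403 → ⌈·⌉ = 1823
j=11: r + 10k = 2013.847444… → ⌈·⌉ = 2014
j=12: r + 11k = 2205.291888… → ⌈·⌉ = 2206
j=13: r + 12k = 2396.736333… → ⌈·⌉ = 2397
j=14: r + 13k = 2588.180777… → ⌈·⌉ = 2589
j=15: r + 14k = 2779.625222… → ⌈·⌉ = 2780
j=16: r + 15k = 2971.069666… → ⌈·⌉ = 2972
j=17: r + 16k = 3162.514111… → ⌈·⌉ = 3163
j=18: r + 17k = 3353.958555… → ⌈·⌉ = 3354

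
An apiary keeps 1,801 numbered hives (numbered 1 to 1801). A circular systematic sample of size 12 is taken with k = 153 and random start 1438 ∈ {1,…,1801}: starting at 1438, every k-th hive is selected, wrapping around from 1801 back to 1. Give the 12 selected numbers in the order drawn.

Selection 1: 1438
Selection 2: 1438 + 153 = 1591
Selection 3: 1591 + 153 = 1744
Selection 4: 1744 + 153 = 1897 → 1897 − 1801 = 96
Selection 5: 96 + 153 = 249
Selection 6: 249 + 153 = 402
Selection 7: 402 + 153 = 555
Selection 8: 555 + 153 = 708
Selection 9: 708 + 153 = 861
Selection 10: 861 + 153 = 1014
Selection 11: 1014 + 153 = 1167
Selection 12: 1167 + 153 = 1320

1438, 1591, 1744, 96, 249, 402, 555, 708, 861, 1014, 1167, 1320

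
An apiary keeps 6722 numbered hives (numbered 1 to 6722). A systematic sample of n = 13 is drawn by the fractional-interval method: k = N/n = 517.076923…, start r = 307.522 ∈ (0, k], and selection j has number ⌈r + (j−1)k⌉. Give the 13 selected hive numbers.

308, 825, 1342, 1859, 2376, 2893, 3410, 3928, 4445, 4962, 5479, 5996, 6513

j=1: r + 0k = 307.522 → ⌈·⌉ = 308
j=2: r + 1k = 824.598923… → ⌈·⌉ = 825
j=3: r + 2k = 1341.675846… → ⌈·⌉ = 1342
j=4: r + 3k = 1858.752769… → ⌈·⌉ = 1859
j=5: r + 4k = 2375.829692… → ⌈·⌉ = 2376
j=6: r + 5k = 2892.906615… → ⌈·⌉ = 2893
j=7: r + 6k = 3409.983538… → ⌈·⌉ = 3410
j=8: r + 7k = 3927.060461… → ⌈·⌉ = 3928
j=9: r + 8k = 4444.137384… → ⌈·⌉ = 4445
j=10: r + 9k = 4961.214307… → ⌈·⌉ = 4962
j=11: r + 10k = 5478.291230… → ⌈·⌉ = 5479
j=12: r + 11k = 5995.368153… → ⌈·⌉ = 5996
j=13: r + 12k = 6512.445076… → ⌈·⌉ = 6513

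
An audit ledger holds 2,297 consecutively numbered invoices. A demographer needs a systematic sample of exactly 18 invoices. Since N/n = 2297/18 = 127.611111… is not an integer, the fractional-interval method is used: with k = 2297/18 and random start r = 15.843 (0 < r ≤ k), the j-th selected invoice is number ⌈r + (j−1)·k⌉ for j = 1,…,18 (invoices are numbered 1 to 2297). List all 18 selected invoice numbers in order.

16, 144, 272, 399, 527, 654, 782, 910, 1037, 1165, 1292, 1420, 1548, 1675, 1803, 1931, 2058, 2186

j=1: r + 0k = 15.843 → ⌈·⌉ = 16
j=2: r + 1k = 143.454111… → ⌈·⌉ = 144
j=3: r + 2k = 271.065222… → ⌈·⌉ = 272
j=4: r + 3k = 398.676333… → ⌈·⌉ = 399
j=5: r + 4k = 526.287444… → ⌈·⌉ = 527
j=6: r + 5k = 653.898555… → ⌈·⌉ = 654
j=7: r + 6k = 781.509666… → ⌈·⌉ = 782
j=8: r + 7k = 909.120777… → ⌈·⌉ = 910
j=9: r + 8k = 1036.731888… → ⌈·⌉ = 1037
j=10: r + 9k = 1164.343 → ⌈·⌉ = 1165
j=11: r + 10k = 1291.954111… → ⌈·⌉ = 1292
j=12: r + 11k = 1419.565222… → ⌈·⌉ = 1420
j=13: r + 12k = 1547.176333… → ⌈·⌉ = 1548
j=14: r + 13k = 1674.787444… → ⌈·⌉ = 1675
j=15: r + 14k = 1802.398555… → ⌈·⌉ = 1803
j=16: r + 15k = 1930.009666… → ⌈·⌉ = 1931
j=17: r + 16k = 2057.620777… → ⌈·⌉ = 2058
j=18: r + 17k = 2185.231888… → ⌈·⌉ = 2186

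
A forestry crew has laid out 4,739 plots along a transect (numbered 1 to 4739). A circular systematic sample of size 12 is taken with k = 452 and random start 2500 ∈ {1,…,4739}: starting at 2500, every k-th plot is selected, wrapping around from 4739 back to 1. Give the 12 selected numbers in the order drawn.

2500, 2952, 3404, 3856, 4308, 21, 473, 925, 1377, 1829, 2281, 2733

Selection 1: 2500
Selection 2: 2500 + 452 = 2952
Selection 3: 2952 + 452 = 3404
Selection 4: 3404 + 452 = 3856
Selection 5: 3856 + 452 = 4308
Selection 6: 4308 + 452 = 4760 → 4760 − 4739 = 21
Selection 7: 21 + 452 = 473
Selection 8: 473 + 452 = 925
Selection 9: 925 + 452 = 1377
Selection 10: 1377 + 452 = 1829
Selection 11: 1829 + 452 = 2281
Selection 12: 2281 + 452 = 2733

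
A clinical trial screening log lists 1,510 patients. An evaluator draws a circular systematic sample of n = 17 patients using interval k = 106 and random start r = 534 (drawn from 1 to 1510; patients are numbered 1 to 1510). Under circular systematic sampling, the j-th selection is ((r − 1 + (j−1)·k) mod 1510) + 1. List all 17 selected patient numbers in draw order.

534, 640, 746, 852, 958, 1064, 1170, 1276, 1382, 1488, 84, 190, 296, 402, 508, 614, 720

Selection 1: 534
Selection 2: 534 + 106 = 640
Selection 3: 640 + 106 = 746
Selection 4: 746 + 106 = 852
Selection 5: 852 + 106 = 958
Selection 6: 958 + 106 = 1064
Selection 7: 1064 + 106 = 1170
Selection 8: 1170 + 106 = 1276
Selection 9: 1276 + 106 = 1382
Selection 10: 1382 + 106 = 1488
Selection 11: 1488 + 106 = 1594 → 1594 − 1510 = 84
Selection 12: 84 + 106 = 190
Selection 13: 190 + 106 = 296
Selection 14: 296 + 106 = 402
Selection 15: 402 + 106 = 508
Selection 16: 508 + 106 = 614
Selection 17: 614 + 106 = 720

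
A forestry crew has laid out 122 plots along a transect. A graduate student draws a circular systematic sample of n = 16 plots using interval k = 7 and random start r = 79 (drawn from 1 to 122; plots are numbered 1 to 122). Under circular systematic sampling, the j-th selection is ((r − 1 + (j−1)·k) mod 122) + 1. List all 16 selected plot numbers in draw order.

79, 86, 93, 100, 107, 114, 121, 6, 13, 20, 27, 34, 41, 48, 55, 62

Selection 1: 79
Selection 2: 79 + 7 = 86
Selection 3: 86 + 7 = 93
Selection 4: 93 + 7 = 100
Selection 5: 100 + 7 = 107
Selection 6: 107 + 7 = 114
Selection 7: 114 + 7 = 121
Selection 8: 121 + 7 = 128 → 128 − 122 = 6
Selection 9: 6 + 7 = 13
Selection 10: 13 + 7 = 20
Selection 11: 20 + 7 = 27
Selection 12: 27 + 7 = 34
Selection 13: 34 + 7 = 41
Selection 14: 41 + 7 = 48
Selection 15: 48 + 7 = 55
Selection 16: 55 + 7 = 62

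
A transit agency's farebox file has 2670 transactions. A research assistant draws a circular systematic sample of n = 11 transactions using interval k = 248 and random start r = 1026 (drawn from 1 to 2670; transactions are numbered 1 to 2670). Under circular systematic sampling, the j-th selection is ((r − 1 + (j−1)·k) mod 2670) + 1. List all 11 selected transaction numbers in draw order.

1026, 1274, 1522, 1770, 2018, 2266, 2514, 92, 340, 588, 836

Selection 1: 1026
Selection 2: 1026 + 248 = 1274
Selection 3: 1274 + 248 = 1522
Selection 4: 1522 + 248 = 1770
Selection 5: 1770 + 248 = 2018
Selection 6: 2018 + 248 = 2266
Selection 7: 2266 + 248 = 2514
Selection 8: 2514 + 248 = 2762 → 2762 − 2670 = 92
Selection 9: 92 + 248 = 340
Selection 10: 340 + 248 = 588
Selection 11: 588 + 248 = 836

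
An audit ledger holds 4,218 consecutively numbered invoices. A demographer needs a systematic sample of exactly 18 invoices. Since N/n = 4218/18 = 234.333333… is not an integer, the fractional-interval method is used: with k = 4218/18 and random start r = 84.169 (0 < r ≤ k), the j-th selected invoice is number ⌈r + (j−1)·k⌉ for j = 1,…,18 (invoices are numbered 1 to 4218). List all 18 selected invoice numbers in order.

j=1: r + 0k = 84.169 → ⌈·⌉ = 85
j=2: r + 1k = 318.502333… → ⌈·⌉ = 319
j=3: r + 2k = 552.835666… → ⌈·⌉ = 553
j=4: r + 3k = 787.169 → ⌈·⌉ = 788
j=5: r + 4k = 1021.502333… → ⌈·⌉ = 1022
j=6: r + 5k = 1255.835666… → ⌈·⌉ = 1256
j=7: r + 6k = 1490.169 → ⌈·⌉ = 1491
j=8: r + 7k = 1724.502333… → ⌈·⌉ = 1725
j=9: r + 8k = 1958.835666… → ⌈·⌉ = 1959
j=10: r + 9k = 2193.169 → ⌈·⌉ = 2194
j=11: r + 10k = 2427.502333… → ⌈·⌉ = 2428
j=12: r + 11k = 2661.835666… → ⌈·⌉ = 2662
j=13: r + 12k = 2896.169 → ⌈·⌉ = 2897
j=14: r + 13k = 3130.502333… → ⌈·⌉ = 3131
j=15: r + 14k = 3364.835666… → ⌈·⌉ = 3365
j=16: r + 15k = 3599.169 → ⌈·⌉ = 3600
j=17: r + 16k = 3833.502333… → ⌈·⌉ = 3834
j=18: r + 17k = 4067.835666… → ⌈·⌉ = 4068

85, 319, 553, 788, 1022, 1256, 1491, 1725, 1959, 2194, 2428, 2662, 2897, 3131, 3365, 3600, 3834, 4068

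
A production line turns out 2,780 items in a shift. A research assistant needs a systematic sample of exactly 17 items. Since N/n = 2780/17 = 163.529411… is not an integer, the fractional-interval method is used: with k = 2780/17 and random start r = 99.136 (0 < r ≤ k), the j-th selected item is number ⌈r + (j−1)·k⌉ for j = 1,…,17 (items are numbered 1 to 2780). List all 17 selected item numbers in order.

100, 263, 427, 590, 754, 917, 1081, 1244, 1408, 1571, 1735, 1898, 2062, 2226, 2389, 2553, 2716

j=1: r + 0k = 99.136 → ⌈·⌉ = 100
j=2: r + 1k = 262.665411… → ⌈·⌉ = 263
j=3: r + 2k = 426.194823… → ⌈·⌉ = 427
j=4: r + 3k = 589.724235… → ⌈·⌉ = 590
j=5: r + 4k = 753.253647… → ⌈·⌉ = 754
j=6: r + 5k = 916.783058… → ⌈·⌉ = 917
j=7: r + 6k = 1080.312470… → ⌈·⌉ = 1081
j=8: r + 7k = 1243.841882… → ⌈·⌉ = 1244
j=9: r + 8k = 1407.371294… → ⌈·⌉ = 1408
j=10: r + 9k = 1570.900705… → ⌈·⌉ = 1571
j=11: r + 10k = 1734.430117… → ⌈·⌉ = 1735
j=12: r + 11k = 1897.959529… → ⌈·⌉ = 1898
j=13: r + 12k = 2061.488941… → ⌈·⌉ = 2062
j=14: r + 13k = 2225.018352… → ⌈·⌉ = 2226
j=15: r + 14k = 2388.547764… → ⌈·⌉ = 2389
j=16: r + 15k = 2552.077176… → ⌈·⌉ = 2553
j=17: r + 16k = 2715.606588… → ⌈·⌉ = 2716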